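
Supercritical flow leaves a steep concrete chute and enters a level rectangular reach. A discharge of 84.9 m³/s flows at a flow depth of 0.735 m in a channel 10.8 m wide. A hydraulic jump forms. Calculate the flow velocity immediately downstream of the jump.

V₂ = 2.07 m/s

q = Q/b = 84.9/10.8 = 7.86 m²/s; V₁ = q/y₁ = 10.7 m/s. Fr₁ = V₁/√(g·y₁) = 3.98.
Bélanger equation: y₂/y₁ = ½[√(1 + 8Fr₁²) − 1] = ½[√127.9 − 1] = 5.16.
y₂ = 5.16 × 0.735 = 3.79 m.
V₂ = q/y₂ = 7.86/3.79 = 2.07 m/s.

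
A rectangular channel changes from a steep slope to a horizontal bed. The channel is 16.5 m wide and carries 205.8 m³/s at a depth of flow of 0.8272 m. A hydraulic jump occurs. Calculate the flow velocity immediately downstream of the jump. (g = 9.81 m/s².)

V₂ = 2.153 m/s

q = Q/b = 205.8/16.5 = 12.47 m²/s; V₁ = q/y₁ = 15.08 m/s. Fr₁ = V₁/√(g·y₁) = 5.293.
Bélanger equation: y₂/y₁ = ½[√(1 + 8Fr₁²) − 1] = ½[√225.14 − 1] = 7.002.
y₂ = 7.002 × 0.8272 = 5.792 m.
V₂ = q/y₂ = 12.47/5.792 = 2.153 m/s.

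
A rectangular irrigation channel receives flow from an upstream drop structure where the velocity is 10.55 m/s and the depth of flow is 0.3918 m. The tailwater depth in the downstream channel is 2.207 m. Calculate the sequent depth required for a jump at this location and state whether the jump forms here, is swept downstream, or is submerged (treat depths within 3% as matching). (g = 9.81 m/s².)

Fr₁ = V₁/√(g·y₁) = 10.55/√(9.81×0.3918) = 5.381.
Conjugate-depth relation: y₂/y₁ = ½[√(1 + 8Fr₁²) − 1] = ½[√232.67 − 1] = 7.127.
y₂ = 7.127 × 0.3918 = 2.792 m.
Tailwater y_tw = 2.207 m: y_tw < y₂, so the jump is swept downstream.

y₂ = 2.792 m; the jump is swept downstream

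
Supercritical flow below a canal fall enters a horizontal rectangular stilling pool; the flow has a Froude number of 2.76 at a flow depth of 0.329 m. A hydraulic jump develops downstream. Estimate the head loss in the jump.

Fr₁ = 2.76 (given).
Conjugate-depth relation: y₂/y₁ = ½[√(1 + 8Fr₁²) − 1] = ½[√61.94 − 1] = 3.44.
y₂ = 3.44 × 0.329 = 1.13 m.
V₁ = Fr₁·√(g·y₁) = 2.76×√(9.81×0.329) = 4.96 m/s; q = V₁·y₁ = 1.63 m²/s. V₂ = q/y₂ = 1.63/1.13 = 1.44 m/s. E₁ = y₁ + V₁²/2g = 1.58 m; E₂ = y₂ + V₂²/2g = 1.24 m. ΔE = E₁ − E₂ = 0.346 m.

ΔE = 0.346 m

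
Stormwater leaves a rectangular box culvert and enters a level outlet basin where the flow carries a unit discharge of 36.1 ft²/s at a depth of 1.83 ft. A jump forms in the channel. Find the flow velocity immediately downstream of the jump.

V₁ = q/y₁ = 36.1/1.83 = 19.7 ft/s. Fr₁ = V₁/√(g·y₁) = 19.7/√(32.2×1.83) = 2.57.
Bélanger equation: y₂/y₁ = ½[√(1 + 8Fr₁²) − 1] = ½[√53.83 − 1] = 3.17.
y₂ = 3.17 × 1.83 = 5.80 ft.
V₂ = q/y₂ = 36.1/5.80 = 6.23 ft/s.

V₂ = 6.23 ft/s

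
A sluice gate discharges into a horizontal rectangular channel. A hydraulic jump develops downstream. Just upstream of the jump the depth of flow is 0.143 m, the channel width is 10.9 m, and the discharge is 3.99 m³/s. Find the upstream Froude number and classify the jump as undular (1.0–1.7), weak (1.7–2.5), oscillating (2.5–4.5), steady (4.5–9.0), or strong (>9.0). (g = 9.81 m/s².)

q = Q/b = 3.99/10.9 = 0.366 m²/s; V₁ = q/y₁ = 2.56 m/s. Fr₁ = V₁/√(g·y₁) = 2.16.
Fr₁ = 2.16 lies in the weak range.

Fr₁ = 2.16; weak jump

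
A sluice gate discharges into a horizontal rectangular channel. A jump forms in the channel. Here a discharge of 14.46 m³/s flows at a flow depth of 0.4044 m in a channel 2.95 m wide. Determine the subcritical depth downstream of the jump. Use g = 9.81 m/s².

q = Q/b = 14.46/2.95 = 4.902 m²/s; V₁ = q/y₁ = 12.12 m/s. Fr₁ = V₁/√(g·y₁) = 6.085.
Sequent-depth ratio: y₂/y₁ = ½[√(1 + 8Fr₁²) − 1] = ½[√297.26 − 1] = 8.121.
y₂ = 8.121 × 0.4044 = 3.284 m.

y₂ = 3.284 m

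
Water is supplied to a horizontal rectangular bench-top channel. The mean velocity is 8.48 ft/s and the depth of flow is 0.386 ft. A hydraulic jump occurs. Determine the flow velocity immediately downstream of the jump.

Fr₁ = V₁/√(g·y₁) = 8.48/√(32.2×0.386) = 2.41.
By Bélanger, y₂/y₁ = ½[√(1 + 8Fr₁²) − 1] = ½[√47.28 − 1] = 2.94.
y₂ = 2.94 × 0.386 = 1.13 ft.
q = V₁·y₁ = 8.48 × 0.386 = 3.27 ft²/s.
V₂ = q/y₂ = 3.27/1.13 = 2.89 ft/s.

V₂ = 2.89 ft/s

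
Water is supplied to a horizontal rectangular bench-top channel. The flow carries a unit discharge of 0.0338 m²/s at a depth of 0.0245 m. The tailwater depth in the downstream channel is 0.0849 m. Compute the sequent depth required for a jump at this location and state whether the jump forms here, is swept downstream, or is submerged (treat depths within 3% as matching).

y₂ = 0.0860 m; the jump forms here

V₁ = q/y₁ = 0.0338/0.0245 = 1.38 m/s. Fr₁ = V₁/√(g·y₁) = 1.38/√(9.81×0.0245) = 2.81.
By Bélanger, y₂/y₁ = ½[√(1 + 8Fr₁²) − 1] = ½[√64.35 − 1] = 3.51.
y₂ = 3.51 × 0.0245 = 0.0860 m.
Tailwater y_tw = 0.0849 m: y_tw ≈ y₂, so the jump forms here.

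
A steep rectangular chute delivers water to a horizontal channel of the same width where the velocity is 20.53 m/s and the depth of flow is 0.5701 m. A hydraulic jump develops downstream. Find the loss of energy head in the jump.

ΔE = 15.18 m

Fr₁ = V₁/√(g·y₁) = 20.53/√(9.81×0.5701) = 8.681.
Sequent-depth ratio: y₂/y₁ = ½[√(1 + 8Fr₁²) − 1] = ½[√603.90 − 1] = 11.79.
y₂ = 11.79 × 0.5701 = 6.720 m.
q = V₁·y₁ = 20.53 × 0.5701 = 11.70 m²/s. V₂ = q/y₂ = 11.70/6.720 = 1.742 m/s. E₁ = y₁ + V₁²/2g = 22.05 m; E₂ = y₂ + V₂²/2g = 6.875 m. ΔE = E₁ − E₂ = 15.18 m.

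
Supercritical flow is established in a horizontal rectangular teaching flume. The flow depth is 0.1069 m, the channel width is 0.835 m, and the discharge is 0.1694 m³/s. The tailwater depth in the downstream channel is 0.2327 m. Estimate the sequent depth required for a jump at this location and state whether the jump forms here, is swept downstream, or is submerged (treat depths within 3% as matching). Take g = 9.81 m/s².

y₂ = 0.2318 m; the jump forms here

q = Q/b = 0.1694/0.835 = 0.2029 m²/s; V₁ = q/y₁ = 1.898 m/s. Fr₁ = V₁/√(g·y₁) = 1.853.
Bélanger equation: y₂/y₁ = ½[√(1 + 8Fr₁²) − 1] = ½[√28.475 − 1] = 2.168.
y₂ = 2.168 × 0.1069 = 0.2318 m.
Tailwater y_tw = 0.2327 m: y_tw ≈ y₂, so the jump forms here.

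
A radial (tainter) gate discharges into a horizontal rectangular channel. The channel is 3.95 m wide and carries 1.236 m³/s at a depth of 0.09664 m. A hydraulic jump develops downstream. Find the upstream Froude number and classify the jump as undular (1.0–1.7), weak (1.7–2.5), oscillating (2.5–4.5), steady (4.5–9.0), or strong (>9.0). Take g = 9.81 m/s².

Fr₁ = 3.325; oscillating jump

q = Q/b = 1.236/3.95 = 0.3129 m²/s; V₁ = q/y₁ = 3.238 m/s. Fr₁ = V₁/√(g·y₁) = 3.325.
Fr₁ = 3.325 lies in the oscillating range.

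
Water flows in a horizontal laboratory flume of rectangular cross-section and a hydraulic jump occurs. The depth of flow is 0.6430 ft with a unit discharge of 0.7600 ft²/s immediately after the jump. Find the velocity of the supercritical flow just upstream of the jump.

V₁ = 9.813 ft/s

V₂ = q/y₂ = 0.7600/0.6430 = 1.182 ft/s; Fr₂ = V₂/√(g·y₂) = 0.2598.
Since the conjugate-depth ratio holds either way, y₁/y₂ = ½[√(1 + 8Fr₂²) − 1] = ½[√1.5398 − 1] = 0.1204.
y₁ = 0.1204 × 0.6430 = 0.07744 ft.
V₁ = q/y₁ = 0.7600/0.07744 = 9.813 ft/s.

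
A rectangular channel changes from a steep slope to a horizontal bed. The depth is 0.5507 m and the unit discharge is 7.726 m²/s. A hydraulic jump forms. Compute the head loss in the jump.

V₁ = q/y₁ = 7.726/0.5507 = 14.03 m/s. Fr₁ = V₁/√(g·y₁) = 14.03/√(9.81×0.5507) = 6.036.
Bélanger equation: y₂/y₁ = ½[√(1 + 8Fr₁²) − 1] = ½[√292.46 − 1] = 8.051.
y₂ = 8.051 × 0.5507 = 4.434 m.
Head loss: ΔE = (y₂ − y₁)³/(4y₁y₂) = (4.434 − 0.5507)³/(4×0.5507×4.434) = 58.54/9.766 = 5.994 m.

ΔE = 5.994 m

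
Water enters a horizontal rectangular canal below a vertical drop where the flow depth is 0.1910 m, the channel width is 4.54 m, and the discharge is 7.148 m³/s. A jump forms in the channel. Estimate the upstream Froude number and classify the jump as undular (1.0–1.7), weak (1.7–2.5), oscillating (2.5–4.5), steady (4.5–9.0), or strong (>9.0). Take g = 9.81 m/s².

q = Q/b = 7.148/4.54 = 1.574 m²/s; V₁ = q/y₁ = 8.243 m/s. Fr₁ = V₁/√(g·y₁) = 6.022.
Fr₁ = 6.022 lies in the steady range.

Fr₁ = 6.022; steady jump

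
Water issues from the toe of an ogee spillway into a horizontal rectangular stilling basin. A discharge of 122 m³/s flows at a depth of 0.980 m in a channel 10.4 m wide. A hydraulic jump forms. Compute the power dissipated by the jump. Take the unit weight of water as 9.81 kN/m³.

P = 3717 kW

q = Q/b = 122/10.4 = 11.7 m²/s; V₁ = q/y₁ = 12.0 m/s. Fr₁ = V₁/√(g·y₁) = 3.86.
Sequent-depth ratio: y₂/y₁ = ½[√(1 + 8Fr₁²) − 1] = ½[√120.2 − 1] = 4.98.
y₂ = 4.98 × 0.980 = 4.88 m.
V₂ = q/y₂ = 11.7/4.88 = 2.40 m/s. E₁ = y₁ + V₁²/2g = 8.28 m; E₂ = y₂ + V₂²/2g = 5.18 m. ΔE = E₁ − E₂ = 3.11 m.
P = γ·Q·ΔE = 9.81 × 122 × 3.11 = 3717 kW.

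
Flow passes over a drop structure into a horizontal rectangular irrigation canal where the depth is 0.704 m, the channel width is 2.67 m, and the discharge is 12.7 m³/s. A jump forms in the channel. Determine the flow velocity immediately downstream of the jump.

q = Q/b = 12.7/2.67 = 4.76 m²/s; V₁ = q/y₁ = 6.76 m/s. Fr₁ = V₁/√(g·y₁) = 2.57.
Bélanger equation: y₂/y₁ = ½[√(1 + 8Fr₁²) − 1] = ½[√53.88 − 1] = 3.17.
y₂ = 3.17 × 0.704 = 2.23 m.
V₂ = q/y₂ = 4.76/2.23 = 2.13 m/s.

V₂ = 2.13 m/s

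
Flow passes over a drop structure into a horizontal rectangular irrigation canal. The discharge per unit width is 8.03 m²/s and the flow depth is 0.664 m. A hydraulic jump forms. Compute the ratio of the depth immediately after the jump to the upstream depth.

y₂/y₁ = 6.22

V₁ = q/y₁ = 8.03/0.664 = 12.1 m/s. Fr₁ = V₁/√(g·y₁) = 12.1/√(9.81×0.664) = 4.74.
From the momentum equation for a rectangular channel, y₂/y₁ = ½[√(1 + 8Fr₁²) − 1] = ½[√180.6 − 1] = 6.22.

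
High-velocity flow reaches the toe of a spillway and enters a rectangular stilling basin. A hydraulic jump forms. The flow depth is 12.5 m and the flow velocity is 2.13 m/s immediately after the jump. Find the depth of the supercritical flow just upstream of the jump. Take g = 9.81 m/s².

Fr₂ = V₂/√(g·y₂) = 2.13/√(9.81×12.5) = 0.192.
Applying the sequent-depth relation in reverse, y₁/y₂ = ½[√(1 + 8Fr₂²) − 1] = ½[√1.296 − 1] = 0.0692.
y₁ = 0.0692 × 12.5 = 0.865 m.

y₁ = 0.865 m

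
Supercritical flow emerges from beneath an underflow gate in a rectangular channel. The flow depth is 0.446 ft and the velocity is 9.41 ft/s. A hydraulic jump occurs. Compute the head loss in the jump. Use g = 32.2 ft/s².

Fr₁ = V₁/√(g·y₁) = 9.41/√(32.2×0.446) = 2.48.
Conjugate-depth relation: y₂/y₁ = ½[√(1 + 8Fr₁²) − 1] = ½[√50.33 − 1] = 3.05.
y₂ = 3.05 × 0.446 = 1.36 ft.
Head loss: ΔE = (y₂ − y₁)³/(4y₁y₂) = (1.36 − 0.446)³/(4×0.446×1.36) = 0.761/2.42 = 0.314 ft.

ΔE = 0.314 ft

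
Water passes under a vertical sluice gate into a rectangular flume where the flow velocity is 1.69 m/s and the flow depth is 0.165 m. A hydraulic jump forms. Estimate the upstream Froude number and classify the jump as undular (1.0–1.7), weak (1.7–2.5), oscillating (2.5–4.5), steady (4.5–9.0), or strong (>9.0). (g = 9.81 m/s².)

Fr₁ = 1.33; undular jump

Fr₁ = V₁/√(g·y₁) = 1.69/√(9.81×0.165) = 1.33.
Fr₁ = 1.33 lies in the undular range.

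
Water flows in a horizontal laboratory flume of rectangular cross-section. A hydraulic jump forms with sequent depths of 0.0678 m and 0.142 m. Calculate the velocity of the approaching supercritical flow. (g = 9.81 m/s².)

V₁ = 1.47 m/s

For a rectangular channel the momentum equation gives q² = ½·g·y₁·y₂·(y₁ + y₂) = ½×9.81×0.0678×0.142×0.210 = 0.00991.
q = √0.00991 = 0.0995 m²/s.
V₁ = q/y₁ = 0.0995/0.0678 = 1.47 m/s.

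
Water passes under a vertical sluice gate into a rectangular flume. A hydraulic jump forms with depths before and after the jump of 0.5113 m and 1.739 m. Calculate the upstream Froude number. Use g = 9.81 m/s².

Fr₁ = 2.736

For a rectangular channel the momentum equation gives q² = ½·g·y₁·y₂·(y₁ + y₂) = ½×9.81×0.5113×1.739×2.250 = 9.814.
q = √9.814 = 3.133 m²/s.
V₁ = q/y₁ = 6.127 m/s; Fr₁ = V₁/√(g·y₁) = 2.736.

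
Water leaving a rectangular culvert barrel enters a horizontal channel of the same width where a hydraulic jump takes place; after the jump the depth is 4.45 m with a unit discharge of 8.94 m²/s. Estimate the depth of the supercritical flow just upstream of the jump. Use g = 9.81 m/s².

y₁ = 0.710 m

V₂ = q/y₂ = 8.94/4.45 = 2.01 m/s; Fr₂ = V₂/√(g·y₂) = 0.304.
Since the conjugate-depth ratio holds either way, y₁/y₂ = ½[√(1 + 8Fr₂²) − 1] = ½[√1.740 − 1] = 0.159.
y₁ = 0.159 × 4.45 = 0.710 m.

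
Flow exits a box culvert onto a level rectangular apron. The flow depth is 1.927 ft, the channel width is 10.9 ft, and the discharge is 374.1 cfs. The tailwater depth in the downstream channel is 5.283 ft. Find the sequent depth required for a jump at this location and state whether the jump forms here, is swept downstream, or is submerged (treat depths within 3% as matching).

y₂ = 5.273 ft; the jump forms here

q = Q/b = 374.1/10.9 = 34.32 ft²/s; V₁ = q/y₁ = 17.81 ft/s. Fr₁ = V₁/√(g·y₁) = 2.261.
Conjugate-depth relation: y₂/y₁ = ½[√(1 + 8Fr₁²) − 1] = ½[√41.899 − 1] = 2.736.
y₂ = 2.736 × 1.927 = 5.273 ft.
Tailwater y_tw = 5.283 ft: y_tw ≈ y₂, so the jump forms here.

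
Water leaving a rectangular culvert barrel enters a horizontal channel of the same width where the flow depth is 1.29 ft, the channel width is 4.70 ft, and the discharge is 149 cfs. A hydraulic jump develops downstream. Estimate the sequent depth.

q = Q/b = 149/4.70 = 31.7 ft²/s; V₁ = q/y₁ = 24.6 ft/s. Fr₁ = V₁/√(g·y₁) = 3.81.
Sequent-depth ratio: y₂/y₁ = ½[√(1 + 8Fr₁²) − 1] = ½[√117.3 − 1] = 4.92.
y₂ = 4.92 × 1.29 = 6.34 ft.

y₂ = 6.34 ft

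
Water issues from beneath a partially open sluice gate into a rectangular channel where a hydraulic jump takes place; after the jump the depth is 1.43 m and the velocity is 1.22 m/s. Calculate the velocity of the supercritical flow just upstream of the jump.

V₁ = 6.78 m/s

Fr₂ = V₂/√(g·y₂) = 1.22/√(9.81×1.43) = 0.326.
The Bélanger relation is symmetric: y₁/y₂ = ½[√(1 + 8Fr₂²) − 1] = ½[√1.849 − 1] = 0.180.
y₁ = 0.180 × 1.43 = 0.257 m.
V₁ = q/y₁ = 1.74/0.257 = 6.78 m/s.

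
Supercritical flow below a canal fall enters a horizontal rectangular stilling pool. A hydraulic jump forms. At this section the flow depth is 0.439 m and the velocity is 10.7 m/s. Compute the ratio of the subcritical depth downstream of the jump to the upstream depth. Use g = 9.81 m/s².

Fr₁ = V₁/√(g·y₁) = 10.7/√(9.81×0.439) = 5.16.
By Bélanger, y₂/y₁ = ½[√(1 + 8Fr₁²) − 1] = ½[√213.7 − 1] = 6.81.

y₂/y₁ = 6.81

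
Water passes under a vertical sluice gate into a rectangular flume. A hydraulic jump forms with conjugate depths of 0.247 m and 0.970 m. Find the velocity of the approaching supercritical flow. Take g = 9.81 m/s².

For a rectangular channel the momentum equation gives q² = ½·g·y₁·y₂·(y₁ + y₂) = ½×9.81×0.247×0.970×1.22 = 1.43.
q = √1.43 = 1.20 m²/s.
V₁ = q/y₁ = 1.20/0.247 = 4.84 m/s.

V₁ = 4.84 m/s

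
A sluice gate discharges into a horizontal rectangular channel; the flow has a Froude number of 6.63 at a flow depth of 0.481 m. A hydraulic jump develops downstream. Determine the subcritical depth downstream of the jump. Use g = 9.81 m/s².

y₂ = 4.28 m

Fr₁ = 6.63 (given).
Sequent-depth ratio: y₂/y₁ = ½[√(1 + 8Fr₁²) − 1] = ½[√352.7 − 1] = 8.89.
y₂ = 8.89 × 0.481 = 4.28 m.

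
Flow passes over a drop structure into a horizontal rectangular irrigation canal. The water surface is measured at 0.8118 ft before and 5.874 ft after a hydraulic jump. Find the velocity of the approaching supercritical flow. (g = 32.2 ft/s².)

For a rectangular channel the momentum equation gives q² = ½·g·y₁·y₂·(y₁ + y₂) = ½×32.2×0.8118×5.874×6.686 = 513.3.
q = √513.3 = 22.66 ft²/s.
V₁ = q/y₁ = 22.66/0.8118 = 27.91 ft/s.

V₁ = 27.91 ft/s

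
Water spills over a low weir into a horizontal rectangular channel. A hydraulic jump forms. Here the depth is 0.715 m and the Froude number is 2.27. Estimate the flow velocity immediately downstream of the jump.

Fr₁ = 2.27 (given).
From the momentum equation for a rectangular channel, y₂/y₁ = ½[√(1 + 8Fr₁²) − 1] = ½[√42.22 − 1] = 2.75.
y₂ = 2.75 × 0.715 = 1.97 m.
V₁ = Fr₁·√(g·y₁) = 2.27×√(9.81×0.715) = 6.01 m/s; q = V₁·y₁ = 4.30 m²/s.
V₂ = q/y₂ = 4.30/1.97 = 2.19 m/s.

V₂ = 2.19 m/s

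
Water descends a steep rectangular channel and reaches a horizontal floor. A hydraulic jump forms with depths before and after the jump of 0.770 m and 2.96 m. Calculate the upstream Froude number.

For a rectangular channel the momentum equation gives q² = ½·g·y₁·y₂·(y₁ + y₂) = ½×9.81×0.770×2.96×3.73 = 41.7.
q = √41.7 = 6.46 m²/s.
V₁ = q/y₁ = 8.39 m/s; Fr₁ = V₁/√(g·y₁) = 3.05.

Fr₁ = 3.05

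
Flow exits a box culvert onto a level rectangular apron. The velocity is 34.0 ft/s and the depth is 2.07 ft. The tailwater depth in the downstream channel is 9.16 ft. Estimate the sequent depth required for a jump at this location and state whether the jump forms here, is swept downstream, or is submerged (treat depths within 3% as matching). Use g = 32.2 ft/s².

Fr₁ = V₁/√(g·y₁) = 34.0/√(32.2×2.07) = 4.16.
Conjugate-depth relation: y₂/y₁ = ½[√(1 + 8Fr₁²) − 1] = ½[√139.7 − 1] = 5.41.
y₂ = 5.41 × 2.07 = 11.2 ft.
Tailwater y_tw = 9.16 ft: y_tw < y₂, so the jump is swept downstream.

y₂ = 11.2 ft; the jump is swept downstream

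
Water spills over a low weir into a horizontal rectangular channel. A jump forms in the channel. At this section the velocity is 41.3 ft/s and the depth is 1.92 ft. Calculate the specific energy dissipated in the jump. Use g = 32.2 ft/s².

ΔE = 14.5 ft

Fr₁ = V₁/√(g·y₁) = 41.3/√(32.2×1.92) = 5.25.
By Bélanger, y₂/y₁ = ½[√(1 + 8Fr₁²) − 1] = ½[√221.7 − 1] = 6.95.
y₂ = 6.95 × 1.92 = 13.3 ft.
Head loss: ΔE = (y₂ − y₁)³/(4y₁y₂) = (13.3 − 1.92)³/(4×1.92×13.3) = 1487/102 = 14.5 ft.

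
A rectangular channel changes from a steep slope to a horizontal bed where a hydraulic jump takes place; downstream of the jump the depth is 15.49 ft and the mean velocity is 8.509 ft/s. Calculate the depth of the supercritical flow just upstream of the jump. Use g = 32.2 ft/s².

y₁ = 3.641 ft

Fr₂ = V₂/√(g·y₂) = 8.509/√(32.2×15.49) = 0.3810.
From the momentum equation (using Fr₂), y₁/y₂ = ½[√(1 + 8Fr₂²) − 1] = ½[√2.1613 − 1] = 0.2351.
y₁ = 0.2351 × 15.49 = 3.641 ft.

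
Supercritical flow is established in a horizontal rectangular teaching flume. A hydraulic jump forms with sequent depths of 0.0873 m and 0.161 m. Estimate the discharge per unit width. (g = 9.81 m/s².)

For a rectangular channel the momentum equation gives q² = ½·g·y₁·y₂·(y₁ + y₂) = ½×9.81×0.0873×0.161×0.248 = 0.0171.
q = √0.0171 = 0.131 m²/s.

q = 0.131 m²/s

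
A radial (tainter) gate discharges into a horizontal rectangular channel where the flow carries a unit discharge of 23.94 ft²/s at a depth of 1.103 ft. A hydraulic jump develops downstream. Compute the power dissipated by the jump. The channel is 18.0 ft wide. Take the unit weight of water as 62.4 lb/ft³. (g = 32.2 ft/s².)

V₁ = q/y₁ = 23.94/1.103 = 21.70 ft/s. Fr₁ = V₁/√(g·y₁) = 21.70/√(32.2×1.103) = 3.642.
By Bélanger, y₂/y₁ = ½[√(1 + 8Fr₁²) − 1] = ½[√107.11 − 1] = 4.675.
y₂ = 4.675 × 1.103 = 5.156 ft.
V₂ = q/y₂ = 23.94/5.156 = 4.643 ft/s. E₁ = y₁ + V₁²/2g = 8.418 ft; E₂ = y₂ + V₂²/2g = 5.491 ft. ΔE = E₁ − E₂ = 2.927 ft.
Q = q·b = 23.94 × 18.0 = 430.9 cfs. P = γ·Q·ΔE/550 = 62.4 × 430.9 × 2.927 / 550 = 143.1 hp.

P = 143.1 hp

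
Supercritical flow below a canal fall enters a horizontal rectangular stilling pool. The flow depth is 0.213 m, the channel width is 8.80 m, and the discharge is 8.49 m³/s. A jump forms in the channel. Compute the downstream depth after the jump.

q = Q/b = 8.49/8.80 = 0.965 m²/s; V₁ = q/y₁ = 4.53 m/s. Fr₁ = V₁/√(g·y₁) = 3.13.
By Bélanger, y₂/y₁ = ½[√(1 + 8Fr₁²) − 1] = ½[√79.55 − 1] = 3.96.
y₂ = 3.96 × 0.213 = 0.843 m.

y₂ = 0.843 m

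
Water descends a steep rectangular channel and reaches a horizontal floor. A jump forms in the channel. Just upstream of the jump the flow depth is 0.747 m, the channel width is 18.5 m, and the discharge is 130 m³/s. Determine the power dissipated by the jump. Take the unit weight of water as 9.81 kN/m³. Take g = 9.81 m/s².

P = 2183 kW

q = Q/b = 130/18.5 = 7.03 m²/s; V₁ = q/y₁ = 9.41 m/s. Fr₁ = V₁/√(g·y₁) = 3.48.
From the momentum equation for a rectangular channel, y₂/y₁ = ½[√(1 + 8Fr₁²) − 1] = ½[√97.61 − 1] = 4.44.
y₂ = 4.44 × 0.747 = 3.32 m.
Head loss: ΔE = (y₂ − y₁)³/(4y₁y₂) = (3.32 − 0.747)³/(4×0.747×3.32) = 17.0/9.91 = 1.71 m.
P = γ·Q·ΔE = 9.81 × 130 × 1.71 = 2183 kW.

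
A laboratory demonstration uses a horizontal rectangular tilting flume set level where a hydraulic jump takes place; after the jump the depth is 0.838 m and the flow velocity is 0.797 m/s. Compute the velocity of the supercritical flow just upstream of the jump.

V₁ = 5.86 m/s

Fr₂ = V₂/√(g·y₂) = 0.797/√(9.81×0.838) = 0.278.
Applying the sequent-depth relation in reverse, y₁/y₂ = ½[√(1 + 8Fr₂²) − 1] = ½[√1.618 − 1] = 0.136.
y₁ = 0.136 × 0.838 = 0.114 m.
V₁ = q/y₁ = 0.668/0.114 = 5.86 m/s.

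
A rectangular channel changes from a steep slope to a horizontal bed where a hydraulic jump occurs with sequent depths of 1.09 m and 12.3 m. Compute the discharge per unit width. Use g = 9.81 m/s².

For a rectangular channel the momentum equation gives q² = ½·g·y₁·y₂·(y₁ + y₂) = ½×9.81×1.09×12.3×13.4 = 881.
q = √881 = 29.7 m²/s.

q = 29.7 m²/s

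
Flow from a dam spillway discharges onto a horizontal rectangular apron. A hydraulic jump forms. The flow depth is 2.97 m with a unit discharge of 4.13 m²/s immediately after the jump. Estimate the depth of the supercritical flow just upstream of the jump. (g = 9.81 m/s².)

y₁ = 0.352 m

V₂ = q/y₂ = 4.13/2.97 = 1.39 m/s; Fr₂ = V₂/√(g·y₂) = 0.258.
Applying the sequent-depth relation in reverse, y₁/y₂ = ½[√(1 + 8Fr₂²) − 1] = ½[√1.531 − 1] = 0.119.
y₁ = 0.119 × 2.97 = 0.352 m.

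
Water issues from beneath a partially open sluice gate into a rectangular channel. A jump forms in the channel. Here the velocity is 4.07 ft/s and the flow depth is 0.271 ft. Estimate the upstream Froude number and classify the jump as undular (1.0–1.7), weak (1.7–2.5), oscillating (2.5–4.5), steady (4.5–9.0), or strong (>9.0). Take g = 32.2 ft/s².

Fr₁ = 1.38; undular jump

Fr₁ = V₁/√(g·y₁) = 4.07/√(32.2×0.271) = 1.38.
Fr₁ = 1.38 lies in the undular range.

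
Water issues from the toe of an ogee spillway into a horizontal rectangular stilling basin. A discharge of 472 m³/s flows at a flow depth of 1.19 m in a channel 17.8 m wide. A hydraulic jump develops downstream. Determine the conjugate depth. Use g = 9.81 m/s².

y₂ = 10.4 m

q = Q/b = 472/17.8 = 26.5 m²/s; V₁ = q/y₁ = 22.3 m/s. Fr₁ = V₁/√(g·y₁) = 6.52.
Bélanger equation: y₂/y₁ = ½[√(1 + 8Fr₁²) − 1] = ½[√341.3 − 1] = 8.74.
y₂ = 8.74 × 1.19 = 10.4 m.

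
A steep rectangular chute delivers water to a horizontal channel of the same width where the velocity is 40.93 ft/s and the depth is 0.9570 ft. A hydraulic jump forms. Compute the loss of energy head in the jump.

ΔE = 17.20 ft

Fr₁ = V₁/√(g·y₁) = 40.93/√(32.2×0.9570) = 7.373.
From the momentum equation for a rectangular channel, y₂/y₁ = ½[√(1 + 8Fr₁²) − 1] = ½[√435.92 − 1] = 9.939.
y₂ = 9.939 × 0.9570 = 9.512 ft.
Head loss: ΔE = (y₂ − y₁)³/(4y₁y₂) = (9.512 − 0.9570)³/(4×0.9570×9.512) = 626.1/36.41 = 17.20 ft.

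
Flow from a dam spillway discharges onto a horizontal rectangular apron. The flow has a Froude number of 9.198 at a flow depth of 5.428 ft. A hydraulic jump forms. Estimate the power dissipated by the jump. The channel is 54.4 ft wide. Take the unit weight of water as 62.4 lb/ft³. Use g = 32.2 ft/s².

P = 674749 hp

Fr₁ = 9.198 (given).
By Bélanger, y₂/y₁ = ½[√(1 + 8Fr₁²) − 1] = ½[√677.83 − 1] = 12.52.
y₂ = 12.52 × 5.428 = 67.95 ft.
V₁ = Fr₁·√(g·y₁) = 9.198×√(32.2×5.428) = 121.6 ft/s; q = V₁·y₁ = 660.1 ft²/s. V₂ = q/y₂ = 660.1/67.95 = 9.715 ft/s. E₁ = y₁ + V₁²/2g = 235.0 ft; E₂ = y₂ + V₂²/2g = 69.41 ft. ΔE = E₁ − E₂ = 165.6 ft.
Q = q·b = 660.1 × 54.4 = 35907 cfs. P = γ·Q·ΔE/550 = 62.4 × 35907 × 165.6 / 550 = 674749 hp.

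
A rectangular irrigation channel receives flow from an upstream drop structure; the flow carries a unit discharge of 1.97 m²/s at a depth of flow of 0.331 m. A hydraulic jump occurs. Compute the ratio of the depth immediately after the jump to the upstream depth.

V₁ = q/y₁ = 1.97/0.331 = 5.95 m/s. Fr₁ = V₁/√(g·y₁) = 5.95/√(9.81×0.331) = 3.30.
By Bélanger, y₂/y₁ = ½[√(1 + 8Fr₁²) − 1] = ½[√88.27 − 1] = 4.20.

y₂/y₁ = 4.20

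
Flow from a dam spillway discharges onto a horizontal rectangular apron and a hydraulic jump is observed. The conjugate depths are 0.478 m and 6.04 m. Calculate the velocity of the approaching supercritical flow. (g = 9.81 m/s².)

V₁ = 20.1 m/s

For a rectangular channel the momentum equation gives q² = ½·g·y₁·y₂·(y₁ + y₂) = ½×9.81×0.478×6.04×6.52 = 92.3.
q = √92.3 = 9.61 m²/s.
V₁ = q/y₁ = 9.61/0.478 = 20.1 m/s.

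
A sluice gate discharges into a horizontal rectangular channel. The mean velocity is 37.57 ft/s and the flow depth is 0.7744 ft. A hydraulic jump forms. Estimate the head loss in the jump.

ΔE = 14.62 ft

Fr₁ = V₁/√(g·y₁) = 37.57/√(32.2×0.7744) = 7.524.
By Bélanger, y₂/y₁ = ½[√(1 + 8Fr₁²) − 1] = ½[√453.85 − 1] = 10.15.
y₂ = 10.15 × 0.7744 = 7.862 ft.
Head loss: ΔE = (y₂ − y₁)³/(4y₁y₂) = (7.862 − 0.7744)³/(4×0.7744×7.862) = 356.0/24.35 = 14.62 ft.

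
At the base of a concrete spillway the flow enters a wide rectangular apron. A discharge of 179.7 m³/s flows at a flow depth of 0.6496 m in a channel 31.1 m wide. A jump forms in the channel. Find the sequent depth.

q = Q/b = 179.7/31.1 = 5.778 m²/s; V₁ = q/y₁ = 8.895 m/s. Fr₁ = V₁/√(g·y₁) = 3.524.
Bélanger equation: y₂/y₁ = ½[√(1 + 8Fr₁²) − 1] = ½[√100.32 − 1] = 4.508.
y₂ = 4.508 × 0.6496 = 2.928 m.

y₂ = 2.928 m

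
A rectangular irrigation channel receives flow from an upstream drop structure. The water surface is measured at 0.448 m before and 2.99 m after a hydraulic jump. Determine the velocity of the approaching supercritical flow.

V₁ = 10.6 m/s

For a rectangular channel the momentum equation gives q² = ½·g·y₁·y₂·(y₁ + y₂) = ½×9.81×0.448×2.99×3.44 = 22.6.
q = √22.6 = 4.75 m²/s.
V₁ = q/y₁ = 4.75/0.448 = 10.6 m/s.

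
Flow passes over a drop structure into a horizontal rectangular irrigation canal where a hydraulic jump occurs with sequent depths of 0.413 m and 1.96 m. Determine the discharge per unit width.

q = 3.07 m²/s

For a rectangular channel the momentum equation gives q² = ½·g·y₁·y₂·(y₁ + y₂) = ½×9.81×0.413×1.96×2.37 = 9.42.
q = √9.42 = 3.07 m²/s.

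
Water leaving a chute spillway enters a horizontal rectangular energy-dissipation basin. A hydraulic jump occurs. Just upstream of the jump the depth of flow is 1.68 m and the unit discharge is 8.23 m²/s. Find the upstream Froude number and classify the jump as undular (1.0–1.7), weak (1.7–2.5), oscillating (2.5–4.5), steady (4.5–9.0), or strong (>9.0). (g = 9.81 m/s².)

V₁ = q/y₁ = 8.23/1.68 = 4.90 m/s. Fr₁ = V₁/√(g·y₁) = 4.90/√(9.81×1.68) = 1.21.
Fr₁ = 1.21 lies in the undular range.

Fr₁ = 1.21; undular jump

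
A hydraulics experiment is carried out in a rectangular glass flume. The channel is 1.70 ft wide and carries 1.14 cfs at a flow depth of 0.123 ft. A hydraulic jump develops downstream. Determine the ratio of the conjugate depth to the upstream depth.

y₂/y₁ = 3.41

q = Q/b = 1.14/1.70 = 0.671 ft²/s; V₁ = q/y₁ = 5.45 ft/s. Fr₁ = V₁/√(g·y₁) = 2.74.
Sequent-depth ratio: y₂/y₁ = ½[√(1 + 8Fr₁²) − 1] = ½[√61.04 − 1] = 3.41.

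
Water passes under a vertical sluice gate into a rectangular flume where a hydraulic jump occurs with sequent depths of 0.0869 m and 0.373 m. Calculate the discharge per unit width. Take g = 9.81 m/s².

For a rectangular channel the momentum equation gives q² = ½·g·y₁·y₂·(y₁ + y₂) = ½×9.81×0.0869×0.373×0.460 = 0.0731.
q = √0.0731 = 0.270 m²/s.

q = 0.270 m²/s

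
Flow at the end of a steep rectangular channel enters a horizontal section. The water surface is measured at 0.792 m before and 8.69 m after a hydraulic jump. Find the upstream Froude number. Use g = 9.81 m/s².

Fr₁ = 8.10

For a rectangular channel the momentum equation gives q² = ½·g·y₁·y₂·(y₁ + y₂) = ½×9.81×0.792×8.69×9.48 = 320.
q = √320 = 17.9 m²/s.
V₁ = q/y₁ = 22.6 m/s; Fr₁ = V₁/√(g·y₁) = 8.10.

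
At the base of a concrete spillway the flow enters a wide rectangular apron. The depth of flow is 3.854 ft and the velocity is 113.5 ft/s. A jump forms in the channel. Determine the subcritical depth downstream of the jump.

y₂ = 53.64 ft

Fr₁ = V₁/√(g·y₁) = 113.5/√(32.2×3.854) = 10.19.
Sequent-depth ratio: y₂/y₁ = ½[√(1 + 8Fr₁²) − 1] = ½[√831.45 − 1] = 13.92.
y₂ = 13.92 × 3.854 = 53.64 ft.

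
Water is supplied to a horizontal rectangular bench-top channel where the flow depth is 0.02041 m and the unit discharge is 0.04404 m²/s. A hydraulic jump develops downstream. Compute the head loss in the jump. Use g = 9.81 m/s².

ΔE = 0.1225 m

V₁ = q/y₁ = 0.04404/0.02041 = 2.158 m/s. Fr₁ = V₁/√(g·y₁) = 2.158/√(9.81×0.02041) = 4.822.
Sequent-depth ratio: y₂/y₁ = ½[√(1 + 8Fr₁²) − 1] = ½[√187.03 − 1] = 6.338.
y₂ = 6.338 × 0.02041 = 0.1294 m.
Head loss: ΔE = (y₂ − y₁)³/(4y₁y₂) = (0.1294 − 0.02041)³/(4×0.02041×0.1294) = 0.001293/0.01056 = 0.1225 m.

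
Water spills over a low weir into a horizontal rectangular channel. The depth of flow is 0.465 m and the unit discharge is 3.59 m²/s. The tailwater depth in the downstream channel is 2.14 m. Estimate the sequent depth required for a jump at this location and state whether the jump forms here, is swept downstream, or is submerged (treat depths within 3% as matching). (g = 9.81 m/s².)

V₁ = q/y₁ = 3.59/0.465 = 7.72 m/s. Fr₁ = V₁/√(g·y₁) = 7.72/√(9.81×0.465) = 3.61.
By Bélanger, y₂/y₁ = ½[√(1 + 8Fr₁²) − 1] = ½[√105.5 − 1] = 4.64.
y₂ = 4.64 × 0.465 = 2.16 m.
Tailwater y_tw = 2.14 m: y_tw ≈ y₂, so the jump forms here.

y₂ = 2.16 m; the jump forms here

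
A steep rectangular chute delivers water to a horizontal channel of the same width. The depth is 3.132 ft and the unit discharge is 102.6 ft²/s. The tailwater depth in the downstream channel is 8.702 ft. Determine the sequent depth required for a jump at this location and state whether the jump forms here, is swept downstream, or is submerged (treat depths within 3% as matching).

y₂ = 12.97 ft; the jump is swept downstream

V₁ = q/y₁ = 102.6/3.132 = 32.76 ft/s. Fr₁ = V₁/√(g·y₁) = 32.76/√(32.2×3.132) = 3.262.
Conjugate-depth relation: y₂/y₁ = ½[√(1 + 8Fr₁²) − 1] = ½[√86.126 − 1] = 4.140.
y₂ = 4.140 × 3.132 = 12.97 ft.
Tailwater y_tw = 8.702 ft: y_tw < y₂, so the jump is swept downstream.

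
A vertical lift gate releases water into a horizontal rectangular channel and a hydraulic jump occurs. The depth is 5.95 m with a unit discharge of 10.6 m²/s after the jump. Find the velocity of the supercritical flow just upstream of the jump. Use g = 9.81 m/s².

V₂ = q/y₂ = 10.6/5.95 = 1.78 m/s; Fr₂ = V₂/√(g·y₂) = 0.233.
From the momentum equation (using Fr₂), y₁/y₂ = ½[√(1 + 8Fr₂²) − 1] = ½[√1.435 − 1] = 0.0990.
y₁ = 0.0990 × 5.95 = 0.589 m.
V₁ = q/y₁ = 10.6/0.589 = 18.0 m/s.

V₁ = 18.0 m/s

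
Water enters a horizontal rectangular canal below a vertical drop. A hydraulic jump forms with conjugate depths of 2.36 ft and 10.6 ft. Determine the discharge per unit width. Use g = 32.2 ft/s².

q = 72.2 ft²/s

For a rectangular channel the momentum equation gives q² = ½·g·y₁·y₂·(y₁ + y₂) = ½×32.2×2.36×10.6×13.0 = 5220.
q = √5220 = 72.2 ft²/s.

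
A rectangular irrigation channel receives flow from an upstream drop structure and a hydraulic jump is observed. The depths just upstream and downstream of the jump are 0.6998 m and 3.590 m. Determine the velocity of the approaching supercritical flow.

For a rectangular channel the momentum equation gives q² = ½·g·y₁·y₂·(y₁ + y₂) = ½×9.81×0.6998×3.590×4.290 = 52.86.
q = √52.86 = 7.271 m²/s.
V₁ = q/y₁ = 7.271/0.6998 = 10.39 m/s.

V₁ = 10.39 m/s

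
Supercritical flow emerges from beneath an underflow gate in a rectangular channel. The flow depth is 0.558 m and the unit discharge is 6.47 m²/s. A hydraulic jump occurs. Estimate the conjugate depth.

V₁ = q/y₁ = 6.47/0.558 = 11.6 m/s. Fr₁ = V₁/√(g·y₁) = 11.6/√(9.81×0.558) = 4.96.
Conjugate-depth relation: y₂/y₁ = ½[√(1 + 8Fr₁²) − 1] = ½[√197.5 − 1] = 6.53.
y₂ = 6.53 × 0.558 = 3.64 m.

y₂ = 3.64 m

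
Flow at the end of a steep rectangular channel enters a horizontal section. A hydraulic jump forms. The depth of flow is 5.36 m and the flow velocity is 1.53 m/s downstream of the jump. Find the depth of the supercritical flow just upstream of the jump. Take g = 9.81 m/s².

Fr₂ = V₂/√(g·y₂) = 1.53/√(9.81×5.36) = 0.211.
Applying the sequent-depth relation in reverse, y₁/y₂ = ½[√(1 + 8Fr₂²) − 1] = ½[√1.356 − 1] = 0.0823.
y₁ = 0.0823 × 5.36 = 0.441 m.

y₁ = 0.441 m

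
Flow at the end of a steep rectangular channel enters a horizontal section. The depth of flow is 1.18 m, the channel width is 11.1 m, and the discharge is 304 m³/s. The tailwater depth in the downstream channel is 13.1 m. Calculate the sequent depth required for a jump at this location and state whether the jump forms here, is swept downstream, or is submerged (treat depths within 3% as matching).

q = Q/b = 304/11.1 = 27.4 m²/s; V₁ = q/y₁ = 23.2 m/s. Fr₁ = V₁/√(g·y₁) = 6.82.
Bélanger equation: y₂/y₁ = ½[√(1 + 8Fr₁²) − 1] = ½[√373.3 − 1] = 9.16.
y₂ = 9.16 × 1.18 = 10.8 m.
Tailwater y_tw = 13.1 m: y_tw > y₂, so the jump is submerged.

y₂ = 10.8 m; the jump is submerged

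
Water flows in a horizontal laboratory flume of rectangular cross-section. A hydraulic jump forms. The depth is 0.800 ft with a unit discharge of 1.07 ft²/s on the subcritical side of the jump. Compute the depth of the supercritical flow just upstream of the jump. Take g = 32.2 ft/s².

y₁ = 0.0989 ft

V₂ = q/y₂ = 1.07/0.800 = 1.34 ft/s; Fr₂ = V₂/√(g·y₂) = 0.264.
The Bélanger relation is symmetric: y₁/y₂ = ½[√(1 + 8Fr₂²) − 1] = ½[√1.556 − 1] = 0.124.
y₁ = 0.124 × 0.800 = 0.0989 ft.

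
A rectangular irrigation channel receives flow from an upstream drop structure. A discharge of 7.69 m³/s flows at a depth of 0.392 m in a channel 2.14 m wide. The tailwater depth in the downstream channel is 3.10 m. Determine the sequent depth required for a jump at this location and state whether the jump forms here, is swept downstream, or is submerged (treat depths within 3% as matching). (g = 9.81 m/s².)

q = Q/b = 7.69/2.14 = 3.59 m²/s; V₁ = q/y₁ = 9.17 m/s. Fr₁ = V₁/√(g·y₁) = 4.67.
Bélanger equation: y₂/y₁ = ½[√(1 + 8Fr₁²) − 1] = ½[√175.8 − 1] = 6.13.
y₂ = 6.13 × 0.392 = 2.40 m.
Tailwater y_tw = 3.10 m: y_tw > y₂, so the jump is submerged.

y₂ = 2.40 m; the jump is submerged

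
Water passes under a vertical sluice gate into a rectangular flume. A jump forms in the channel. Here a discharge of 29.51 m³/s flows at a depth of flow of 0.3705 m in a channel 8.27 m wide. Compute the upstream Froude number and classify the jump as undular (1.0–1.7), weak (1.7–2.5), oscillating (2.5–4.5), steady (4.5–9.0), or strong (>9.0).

q = Q/b = 29.51/8.27 = 3.568 m²/s; V₁ = q/y₁ = 9.631 m/s. Fr₁ = V₁/√(g·y₁) = 5.052.
Fr₁ = 5.052 lies in the steady range.

Fr₁ = 5.052; steady jump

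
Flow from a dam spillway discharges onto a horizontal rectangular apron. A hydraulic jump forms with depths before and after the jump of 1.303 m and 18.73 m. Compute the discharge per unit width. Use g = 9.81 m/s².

For a rectangular channel the momentum equation gives q² = ½·g·y₁·y₂·(y₁ + y₂) = ½×9.81×1.303×18.73×20.03 = 2398.
q = √2398 = 48.97 m²/s.

q = 48.97 m²/s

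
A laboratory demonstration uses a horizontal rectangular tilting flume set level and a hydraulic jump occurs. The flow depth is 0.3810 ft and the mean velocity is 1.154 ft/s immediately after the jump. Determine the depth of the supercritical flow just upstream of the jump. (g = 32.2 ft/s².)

y₁ = 0.06989 ft

Fr₂ = V₂/√(g·y₂) = 1.154/√(32.2×0.3810) = 0.3295.
Applying the sequent-depth relation in reverse, y₁/y₂ = ½[√(1 + 8Fr₂²) − 1] = ½[√1.8684 − 1] = 0.1834.
y₁ = 0.1834 × 0.3810 = 0.06989 ft.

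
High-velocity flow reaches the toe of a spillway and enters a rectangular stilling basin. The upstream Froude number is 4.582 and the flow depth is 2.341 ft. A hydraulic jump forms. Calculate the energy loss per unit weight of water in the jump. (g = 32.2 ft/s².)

ΔE = 12.19 ft

Fr₁ = 4.582 (given).
From the momentum equation for a rectangular channel, y₂/y₁ = ½[√(1 + 8Fr₁²) − 1] = ½[√168.96 − 1] = 5.999.
y₂ = 5.999 × 2.341 = 14.04 ft.
V₁ = Fr₁·√(g·y₁) = 4.582×√(32.2×2.341) = 39.78 ft/s; q = V₁·y₁ = 93.13 ft²/s. V₂ = q/y₂ = 93.13/14.04 = 6.631 ft/s. E₁ = y₁ + V₁²/2g = 26.92 ft; E₂ = y₂ + V₂²/2g = 14.73 ft. ΔE = E₁ − E₂ = 12.19 ft.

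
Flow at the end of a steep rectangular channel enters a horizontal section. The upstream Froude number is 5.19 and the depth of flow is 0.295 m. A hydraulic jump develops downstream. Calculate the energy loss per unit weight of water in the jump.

ΔE = 2.16 m

Fr₁ = 5.19 (given).
By Bélanger, y₂/y₁ = ½[√(1 + 8Fr₁²) − 1] = ½[√216.5 − 1] = 6.86.
y₂ = 6.86 × 0.295 = 2.02 m.
V₁ = Fr₁·√(g·y₁) = 5.19×√(9.81×0.295) = 8.83 m/s; q = V₁·y₁ = 2.60 m²/s. V₂ = q/y₂ = 2.60/2.02 = 1.29 m/s. E₁ = y₁ + V₁²/2g = 4.27 m; E₂ = y₂ + V₂²/2g = 2.11 m. ΔE = E₁ − E₂ = 2.16 m.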